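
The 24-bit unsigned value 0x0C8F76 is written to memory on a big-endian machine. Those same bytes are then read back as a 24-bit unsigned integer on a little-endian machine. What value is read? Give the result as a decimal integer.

Stored big-endian, the bytes at ascending addresses are 0C 8F 76.
Read back as little-endian, the first byte is least significant, giving 0x768F0C.
0x768F0C = 7769868.

7769868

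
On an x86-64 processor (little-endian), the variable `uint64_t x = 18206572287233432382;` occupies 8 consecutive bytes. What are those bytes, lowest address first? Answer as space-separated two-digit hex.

3E 1B 05 5E 08 BD AA FC

18206572287233432382 in hexadecimal, padded to 64 bits, is 0xFCAABD085E051B3E.
Split into bytes (most-significant first): FC AA BD 08 5E 05 1B 3E.
Little-endian: lowest address holds the least-significant byte.
So at ascending addresses the bytes are 3E 1B 05 5E 08 BD AA FC.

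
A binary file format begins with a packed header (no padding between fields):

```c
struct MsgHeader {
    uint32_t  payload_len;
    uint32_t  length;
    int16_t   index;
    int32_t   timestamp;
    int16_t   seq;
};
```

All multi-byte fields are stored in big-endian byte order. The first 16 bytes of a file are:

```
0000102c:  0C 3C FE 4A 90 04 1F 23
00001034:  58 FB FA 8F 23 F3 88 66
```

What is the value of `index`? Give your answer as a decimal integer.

22779

`index` follows `payload_len` (4 B), `length` (4 B), so it starts at offset 4 + 4 = 8 and occupies 2 bytes.
Bytes at offsets 8..9: 58 FB.
Big-endian stores the most-significant byte at the lowest address.
The bytes are already most-significant first: 0x58FB.
0x58FB = 22779.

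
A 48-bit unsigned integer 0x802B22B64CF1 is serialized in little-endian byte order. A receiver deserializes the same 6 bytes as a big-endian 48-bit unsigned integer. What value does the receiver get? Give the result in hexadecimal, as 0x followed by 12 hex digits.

Stored little-endian, the bytes at ascending addresses are F1 4C B6 22 2B 80.
Read back as big-endian, the last byte is least significant, giving 0xF14CB6222B80.

0xF14CB6222B80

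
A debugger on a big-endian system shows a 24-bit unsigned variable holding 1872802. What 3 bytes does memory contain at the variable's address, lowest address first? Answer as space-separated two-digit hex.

1C 93 A2

1872802 in hexadecimal, padded to 24 bits, is 0x1C93A2.
Split into bytes (most-significant first): 1C 93 A2.
Big-endian stores the most-significant byte at the lowest address.
So the memory order matches the most-significant-first order: 1C 93 A2.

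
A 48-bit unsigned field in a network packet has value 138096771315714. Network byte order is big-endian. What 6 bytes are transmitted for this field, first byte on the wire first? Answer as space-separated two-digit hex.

7D 99 28 FF B8 02

138096771315714 in hexadecimal, padded to 48 bits, is 0x7D9928FFB802.
Split into bytes (most-significant first): 7D 99 28 FF B8 02.
In big-endian order the high byte comes first in memory.
So the memory order matches the most-significant-first order: 7D 99 28 FF B8 02.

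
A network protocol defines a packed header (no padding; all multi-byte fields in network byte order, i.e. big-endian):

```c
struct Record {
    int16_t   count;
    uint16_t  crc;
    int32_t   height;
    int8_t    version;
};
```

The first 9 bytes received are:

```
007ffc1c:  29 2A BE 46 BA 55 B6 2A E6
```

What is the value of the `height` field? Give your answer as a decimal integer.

`height` follows `count` (2 B), `crc` (2 B), so it starts at offset 2 + 2 = 4 and occupies 4 bytes.
Bytes at offsets 4..7: BA 55 B6 2A.
Big-endian: lowest address holds the most-significant byte.
The bytes are already most-significant first: 0xBA55B62A.
Top bit is set, so as a signed 32-bit value this is 0xBA55B62A − 2^32 = -1168787926.

-1168787926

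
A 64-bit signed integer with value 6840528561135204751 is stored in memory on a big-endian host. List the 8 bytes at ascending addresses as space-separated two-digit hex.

6840528561135204751 in hexadecimal, padded to 64 bits, is 0x5EEE707BD260B98F.
Split into bytes (most-significant first): 5E EE 70 7B D2 60 B9 8F.
Big-endian stores the most-significant byte at the lowest address.
So the memory order matches the most-significant-first order: 5E EE 70 7B D2 60 B9 8F.

5E EE 70 7B D2 60 B9 8F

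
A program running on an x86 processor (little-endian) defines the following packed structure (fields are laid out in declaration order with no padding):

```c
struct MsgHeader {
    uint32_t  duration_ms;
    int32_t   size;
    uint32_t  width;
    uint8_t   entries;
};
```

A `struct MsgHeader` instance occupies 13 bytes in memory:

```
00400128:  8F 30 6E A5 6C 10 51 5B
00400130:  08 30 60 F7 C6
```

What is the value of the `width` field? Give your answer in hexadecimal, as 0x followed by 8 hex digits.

0xF7603008

`width` follows `duration_ms` (4 B), `size` (4 B), so it starts at offset 4 + 4 = 8 and occupies 4 bytes.
Bytes at offsets 8..11: 08 30 60 F7.
In little-endian order the low byte comes first in memory.
Reassemble most-significant byte first: F7 60 30 08 → 0xF7603008.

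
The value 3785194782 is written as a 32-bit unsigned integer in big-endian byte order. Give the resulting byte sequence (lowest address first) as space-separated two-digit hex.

3785194782 in hexadecimal, padded to 32 bits, is 0xE19D7D1E.
Split into bytes (most-significant first): E1 9D 7D 1E.
Big-endian: lowest address holds the most-significant byte.
So the memory order matches the most-significant-first order: E1 9D 7D 1E.

E1 9D 7D 1E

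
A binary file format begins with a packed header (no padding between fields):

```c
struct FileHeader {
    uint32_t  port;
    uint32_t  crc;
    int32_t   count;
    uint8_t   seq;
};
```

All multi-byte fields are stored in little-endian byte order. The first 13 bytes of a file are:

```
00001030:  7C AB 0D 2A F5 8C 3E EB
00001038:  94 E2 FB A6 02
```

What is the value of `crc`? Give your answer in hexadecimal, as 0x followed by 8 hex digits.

`crc` follows `port` (4 bytes), so it starts at byte offset 4 and occupies 4 bytes.
Bytes at offsets 4..7: F5 8C 3E EB.
Little-endian: lowest address holds the least-significant byte.
Reassemble most-significant byte first: EB 3E 8C F5 → 0xEB3E8CF5.

0xEB3E8CF5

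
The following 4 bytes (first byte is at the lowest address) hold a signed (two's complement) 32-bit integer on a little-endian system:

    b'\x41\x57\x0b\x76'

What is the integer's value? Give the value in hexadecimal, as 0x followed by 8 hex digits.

0x760B5741

Little-endian: lowest address holds the least-significant byte.
Reassemble most-significant byte first: 76 0B 57 41 → 0x760B5741.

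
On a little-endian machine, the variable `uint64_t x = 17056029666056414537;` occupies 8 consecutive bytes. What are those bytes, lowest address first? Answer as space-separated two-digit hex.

17056029666056414537 in hexadecimal, padded to 64 bits, is 0xECB3309D53D12549.
Split into bytes (most-significant first): EC B3 30 9D 53 D1 25 49.
In little-endian order the low byte comes first in memory.
So at ascending addresses the bytes are 49 25 D1 53 9D 30 B3 EC.

49 25 D1 53 9D 30 B3 EC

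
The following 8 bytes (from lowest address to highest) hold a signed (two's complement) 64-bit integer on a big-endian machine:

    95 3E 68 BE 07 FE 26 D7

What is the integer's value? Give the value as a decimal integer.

-7692595948115056937

In big-endian order the high byte comes first in memory.
The bytes are already most-significant first: 0x953E68BE07FE26D7.
Top bit is set, so as a signed 64-bit value this is 0x953E68BE07FE26D7 − 2^64 = -7692595948115056937.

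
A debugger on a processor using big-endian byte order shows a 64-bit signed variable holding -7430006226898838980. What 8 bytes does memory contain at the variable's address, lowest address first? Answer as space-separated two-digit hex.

Two's complement of -7430006226898838980 in 64 bits: 7430006226898838980 = 0x671CAF4C293EE5C4; invert → 0x98E350B3D6C11A3B; add 1 → 0x98E350B3D6C11A3C.
Split into bytes (most-significant first): 98 E3 50 B3 D6 C1 1A 3C.
Big-endian stores the most-significant byte at the lowest address.
So the memory order matches the most-significant-first order: 98 E3 50 B3 D6 C1 1A 3C.

98 E3 50 B3 D6 C1 1A 3C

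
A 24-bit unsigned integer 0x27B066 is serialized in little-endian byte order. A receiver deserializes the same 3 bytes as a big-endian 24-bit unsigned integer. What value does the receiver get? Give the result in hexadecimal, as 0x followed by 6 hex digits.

Stored little-endian, the bytes at ascending addresses are 66 B0 27.
Read back as big-endian, the last byte is least significant, giving 0x66B027.

0x66B027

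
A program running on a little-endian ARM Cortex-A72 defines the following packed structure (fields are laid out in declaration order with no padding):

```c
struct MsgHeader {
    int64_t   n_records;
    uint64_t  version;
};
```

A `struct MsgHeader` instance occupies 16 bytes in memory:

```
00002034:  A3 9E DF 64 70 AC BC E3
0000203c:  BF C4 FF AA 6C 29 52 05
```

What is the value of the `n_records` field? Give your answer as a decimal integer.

`n_records` is the first field, at byte offset 0, occupying 8 bytes.
Bytes at offsets 0..7: A3 9E DF 64 70 AC BC E3.
Little-endian stores the least-significant byte at the lowest address.
Reassemble most-significant byte first: E3 BC AC 70 64 DF 9E A3 → 0xE3BCAC7064DF9EA3.
Top bit is set, so as a signed 64-bit value this is 0xE3BCAC7064DF9EA3 − 2^64 = -2036563332749615453.

-2036563332749615453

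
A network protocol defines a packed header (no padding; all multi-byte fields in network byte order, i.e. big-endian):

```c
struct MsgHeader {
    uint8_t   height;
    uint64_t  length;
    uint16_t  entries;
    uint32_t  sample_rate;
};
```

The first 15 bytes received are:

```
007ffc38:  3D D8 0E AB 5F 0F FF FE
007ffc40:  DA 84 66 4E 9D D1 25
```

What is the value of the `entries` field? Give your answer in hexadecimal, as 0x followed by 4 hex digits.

0x8466

`entries` follows `height` (1 B), `length` (8 B), so it starts at offset 1 + 8 = 9 and occupies 2 bytes.
Bytes at offsets 9..10: 84 66.
Big-endian: lowest address holds the most-significant byte.
The bytes are already most-significant first: 0x8466.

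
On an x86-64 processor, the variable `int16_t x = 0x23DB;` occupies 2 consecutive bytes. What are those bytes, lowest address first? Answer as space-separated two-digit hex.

Split into bytes (most-significant first): 23 DB.
In little-endian order the low byte comes first in memory.
So at ascending addresses the bytes are DB 23.

DB 23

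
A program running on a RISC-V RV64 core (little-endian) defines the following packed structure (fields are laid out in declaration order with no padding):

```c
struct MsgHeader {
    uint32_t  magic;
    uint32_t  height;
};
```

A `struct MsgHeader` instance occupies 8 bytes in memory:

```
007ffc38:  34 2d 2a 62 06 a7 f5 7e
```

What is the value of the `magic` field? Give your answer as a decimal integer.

1646931252

`magic` is the first field, at byte offset 0, occupying 4 bytes.
Bytes at offsets 0..3: 34 2D 2A 62.
In little-endian order the low byte comes first in memory.
Reassemble most-significant byte first: 62 2A 2D 34 → 0x622A2D34.
0x622A2D34 = 1646931252.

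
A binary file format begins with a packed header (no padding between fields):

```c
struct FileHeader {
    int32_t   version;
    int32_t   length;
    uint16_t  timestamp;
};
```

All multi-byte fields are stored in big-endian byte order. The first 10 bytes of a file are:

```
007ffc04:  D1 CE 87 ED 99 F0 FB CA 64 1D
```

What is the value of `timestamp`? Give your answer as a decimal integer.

`timestamp` follows `version` (4 B), `length` (4 B), so it starts at offset 4 + 4 = 8 and occupies 2 bytes.
Bytes at offsets 8..9: 64 1D.
Big-endian: lowest address holds the most-significant byte.
The bytes are already most-significant first: 0x641D.
0x641D = 25629.

25629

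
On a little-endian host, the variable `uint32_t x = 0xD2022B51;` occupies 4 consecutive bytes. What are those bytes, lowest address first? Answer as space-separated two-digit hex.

Split into bytes (most-significant first): D2 02 2B 51.
In little-endian order the low byte comes first in memory.
So at ascending addresses the bytes are 51 2B 02 D2.

51 2B 02 D2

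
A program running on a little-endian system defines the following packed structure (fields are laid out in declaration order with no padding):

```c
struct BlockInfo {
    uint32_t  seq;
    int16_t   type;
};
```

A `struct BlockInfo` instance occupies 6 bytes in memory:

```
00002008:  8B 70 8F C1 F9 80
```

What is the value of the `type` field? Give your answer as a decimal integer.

-32519

`type` follows `seq` (4 bytes), so it starts at byte offset 4 and occupies 2 bytes.
Bytes at offsets 4..5: F9 80.
Little-endian: lowest address holds the least-significant byte.
Reassemble most-significant byte first: 80 F9 → 0x80F9.
Top bit is set, so as a signed 16-bit value this is 0x80F9 − 2^16 = -32519.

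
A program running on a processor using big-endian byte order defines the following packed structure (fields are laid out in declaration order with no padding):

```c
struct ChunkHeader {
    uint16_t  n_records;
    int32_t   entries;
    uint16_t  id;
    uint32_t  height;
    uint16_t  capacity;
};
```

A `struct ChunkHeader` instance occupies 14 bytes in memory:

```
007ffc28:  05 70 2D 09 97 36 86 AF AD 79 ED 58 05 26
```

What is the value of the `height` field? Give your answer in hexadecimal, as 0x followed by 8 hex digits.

0xAD79ED58

`height` follows `n_records` (2 B), `entries` (4 B), `id` (2 B), so it starts at offset 2 + 4 + 2 = 8 and occupies 4 bytes.
Bytes at offsets 8..11: AD 79 ED 58.
In big-endian order the high byte comes first in memory.
The bytes are already most-significant first: 0xAD79ED58.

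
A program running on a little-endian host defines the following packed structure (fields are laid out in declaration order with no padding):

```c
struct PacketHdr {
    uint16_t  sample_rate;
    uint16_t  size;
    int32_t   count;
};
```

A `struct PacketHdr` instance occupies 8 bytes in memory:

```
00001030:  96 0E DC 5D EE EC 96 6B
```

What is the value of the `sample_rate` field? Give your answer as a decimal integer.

`sample_rate` is the first field, at byte offset 0, occupying 2 bytes.
Bytes at offsets 0..1: 96 0E.
Little-endian: lowest address holds the least-significant byte.
Reassemble most-significant byte first: 0E 96 → 0x0E96.
0x0E96 = 3734.

3734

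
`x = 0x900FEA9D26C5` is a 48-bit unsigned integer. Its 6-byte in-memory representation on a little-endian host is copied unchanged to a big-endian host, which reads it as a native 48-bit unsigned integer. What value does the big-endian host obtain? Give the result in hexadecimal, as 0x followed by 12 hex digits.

0xC5269DEA0F90

Stored little-endian, the bytes at ascending addresses are C5 26 9D EA 0F 90.
Read back as big-endian, the last byte is least significant, giving 0xC5269DEA0F90.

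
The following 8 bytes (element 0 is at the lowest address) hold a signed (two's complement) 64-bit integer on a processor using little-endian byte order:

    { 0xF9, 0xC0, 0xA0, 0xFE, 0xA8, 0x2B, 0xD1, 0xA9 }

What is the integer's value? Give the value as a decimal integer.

-6210134406340755207

Little-endian stores the least-significant byte at the lowest address.
Reassemble most-significant byte first: A9 D1 2B A8 FE A0 C0 F9 → 0xA9D12BA8FEA0C0F9.
Top bit is set, so as a signed 64-bit value this is 0xA9D12BA8FEA0C0F9 − 2^64 = -6210134406340755207.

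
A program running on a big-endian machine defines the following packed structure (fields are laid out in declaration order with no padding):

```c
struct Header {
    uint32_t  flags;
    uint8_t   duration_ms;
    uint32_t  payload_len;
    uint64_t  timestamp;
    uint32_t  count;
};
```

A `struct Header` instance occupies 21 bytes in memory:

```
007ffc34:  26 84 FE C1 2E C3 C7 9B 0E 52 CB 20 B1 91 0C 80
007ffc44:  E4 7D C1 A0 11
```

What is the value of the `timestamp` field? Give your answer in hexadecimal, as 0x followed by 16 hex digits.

`timestamp` follows `flags` (4 B), `duration_ms` (1 B), `payload_len` (4 B), so it starts at offset 4 + 1 + 4 = 9 and occupies 8 bytes.
Bytes at offsets 9..16: 52 CB 20 B1 91 0C 80 E4.
In big-endian order the high byte comes first in memory.
The bytes are already most-significant first: 0x52CB20B1910C80E4.

0x52CB20B1910C80E4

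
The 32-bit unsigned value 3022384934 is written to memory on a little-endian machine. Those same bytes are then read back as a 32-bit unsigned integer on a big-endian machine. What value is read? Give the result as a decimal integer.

653206964

3022384934 in 32-bit hexadecimal is 0xB425EF26.
Stored little-endian, the bytes at ascending addresses are 26 EF 25 B4.
Read back as big-endian, the last byte is least significant, giving 0x26EF25B4.
0x26EF25B4 = 653206964.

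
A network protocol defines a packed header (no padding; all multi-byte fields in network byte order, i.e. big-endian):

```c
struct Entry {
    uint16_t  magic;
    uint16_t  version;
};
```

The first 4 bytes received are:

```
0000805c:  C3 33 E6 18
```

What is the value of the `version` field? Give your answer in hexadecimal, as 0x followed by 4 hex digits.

`version` follows `magic` (2 bytes), so it starts at byte offset 2 and occupies 2 bytes.
Bytes at offsets 2..3: E6 18.
Big-endian: lowest address holds the most-significant byte.
The bytes are already most-significant first: 0xE618.

0xE618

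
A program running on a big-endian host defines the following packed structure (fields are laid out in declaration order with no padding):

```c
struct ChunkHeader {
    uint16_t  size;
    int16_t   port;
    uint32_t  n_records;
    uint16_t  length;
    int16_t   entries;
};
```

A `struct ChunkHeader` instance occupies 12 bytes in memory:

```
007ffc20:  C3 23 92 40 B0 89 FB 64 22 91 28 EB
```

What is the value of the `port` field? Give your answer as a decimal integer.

`port` follows `size` (2 bytes), so it starts at byte offset 2 and occupies 2 bytes.
Bytes at offsets 2..3: 92 40.
Big-endian: lowest address holds the most-significant byte.
The bytes are already most-significant first: 0x9240.
Top bit is set, so as a signed 16-bit value this is 0x9240 − 2^16 = -28096.

-28096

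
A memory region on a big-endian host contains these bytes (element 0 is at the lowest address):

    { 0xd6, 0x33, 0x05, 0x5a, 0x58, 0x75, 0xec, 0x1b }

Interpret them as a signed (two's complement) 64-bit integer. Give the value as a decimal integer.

-3012057840191411173

Big-endian stores the most-significant byte at the lowest address.
The bytes are already most-significant first: 0xD633055A5875EC1B.
Top bit is set, so as a signed 64-bit value this is 0xD633055A5875EC1B − 2^64 = -3012057840191411173.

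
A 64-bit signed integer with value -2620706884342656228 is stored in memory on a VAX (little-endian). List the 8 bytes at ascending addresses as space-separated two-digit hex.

Two's complement of -2620706884342656228 in 64 bits: 2620706884342656228 = 0x245E9F06B5AA2CE4; invert → 0xDBA160F94A55D31B; add 1 → 0xDBA160F94A55D31C.
Split into bytes (most-significant first): DB A1 60 F9 4A 55 D3 1C.
Little-endian: lowest address holds the least-significant byte.
So at ascending addresses the bytes are 1C D3 55 4A F9 60 A1 DB.

1C D3 55 4A F9 60 A1 DB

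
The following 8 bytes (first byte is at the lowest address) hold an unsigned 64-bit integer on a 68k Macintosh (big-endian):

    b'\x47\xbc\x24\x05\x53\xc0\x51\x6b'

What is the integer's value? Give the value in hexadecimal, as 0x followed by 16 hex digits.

Big-endian: lowest address holds the most-significant byte.
The bytes are already most-significant first: 0x47BC240553C0516B.

0x47BC240553C0516B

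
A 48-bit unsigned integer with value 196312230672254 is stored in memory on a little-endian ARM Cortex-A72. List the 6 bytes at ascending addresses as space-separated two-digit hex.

7E 37 C6 80 8B B2

196312230672254 in hexadecimal, padded to 48 bits, is 0xB28B80C6377E.
Split into bytes (most-significant first): B2 8B 80 C6 37 7E.
In little-endian order the low byte comes first in memory.
So at ascending addresses the bytes are 7E 37 C6 80 8B B2.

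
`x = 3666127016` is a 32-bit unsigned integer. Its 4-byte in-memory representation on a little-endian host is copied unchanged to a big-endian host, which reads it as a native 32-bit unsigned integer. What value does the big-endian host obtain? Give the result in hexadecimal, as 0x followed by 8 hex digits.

3666127016 in 32-bit hexadecimal is 0xDA84A8A8.
Stored little-endian, the bytes at ascending addresses are A8 A8 84 DA.
Read back as big-endian, the last byte is least significant, giving 0xA8A884DA.

0xA8A884DA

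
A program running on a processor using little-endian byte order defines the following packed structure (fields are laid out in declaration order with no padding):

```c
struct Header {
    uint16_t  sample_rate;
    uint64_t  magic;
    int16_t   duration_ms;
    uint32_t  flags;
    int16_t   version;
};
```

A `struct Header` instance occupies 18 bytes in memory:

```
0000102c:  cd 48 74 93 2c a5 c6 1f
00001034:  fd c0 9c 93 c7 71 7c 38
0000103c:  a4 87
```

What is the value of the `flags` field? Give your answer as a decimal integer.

`flags` follows `sample_rate` (2 B), `magic` (8 B), `duration_ms` (2 B), so it starts at offset 2 + 8 + 2 = 12 and occupies 4 bytes.
Bytes at offsets 12..15: C7 71 7C 38.
Little-endian: lowest address holds the least-significant byte.
Reassemble most-significant byte first: 38 7C 71 C7 → 0x387C71C7.
0x387C71C7 = 947679687.

947679687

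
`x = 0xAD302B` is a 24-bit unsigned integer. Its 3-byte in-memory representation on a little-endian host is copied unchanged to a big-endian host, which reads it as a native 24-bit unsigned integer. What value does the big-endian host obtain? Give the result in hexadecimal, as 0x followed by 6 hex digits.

Stored little-endian, the bytes at ascending addresses are 2B 30 AD.
Read back as big-endian, the last byte is least significant, giving 0x2B30AD.

0x2B30AD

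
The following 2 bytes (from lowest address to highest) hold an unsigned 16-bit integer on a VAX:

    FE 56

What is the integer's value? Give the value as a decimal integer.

22270

In little-endian order the low byte comes first in memory.
Reassemble most-significant byte first: 56 FE → 0x56FE.
0x56FE = 22270.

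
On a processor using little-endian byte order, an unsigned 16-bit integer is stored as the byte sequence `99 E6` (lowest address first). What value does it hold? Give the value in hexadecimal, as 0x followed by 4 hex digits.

Little-endian stores the least-significant byte at the lowest address.
Reassemble most-significant byte first: E6 99 → 0xE699.

0xE699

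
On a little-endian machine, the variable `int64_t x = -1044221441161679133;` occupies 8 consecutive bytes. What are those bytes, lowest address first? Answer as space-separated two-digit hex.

Two's complement of -1044221441161679133 in 64 bits: 1044221441161679133 = 0x0E7DD1DE4349D11D; invert → 0xF1822E21BCB62EE2; add 1 → 0xF1822E21BCB62EE3.
Split into bytes (most-significant first): F1 82 2E 21 BC B6 2E E3.
Little-endian stores the least-significant byte at the lowest address.
So at ascending addresses the bytes are E3 2E B6 BC 21 2E 82 F1.

E3 2E B6 BC 21 2E 82 F1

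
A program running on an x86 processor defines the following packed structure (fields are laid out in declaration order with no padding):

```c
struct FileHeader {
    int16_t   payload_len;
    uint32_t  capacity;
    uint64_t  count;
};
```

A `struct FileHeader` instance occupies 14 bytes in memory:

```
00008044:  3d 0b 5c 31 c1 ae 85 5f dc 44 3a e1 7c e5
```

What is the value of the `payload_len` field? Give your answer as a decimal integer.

`payload_len` is the first field, at byte offset 0, occupying 2 bytes.
Bytes at offsets 0..1: 3D 0B.
Little-endian: lowest address holds the least-significant byte.
Reassemble most-significant byte first: 0B 3D → 0x0B3D.
0x0B3D = 2877.

2877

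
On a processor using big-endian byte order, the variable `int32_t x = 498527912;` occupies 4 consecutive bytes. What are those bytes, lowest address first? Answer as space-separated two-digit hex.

498527912 in hexadecimal, padded to 32 bits, is 0x1DB6EEA8.
Split into bytes (most-significant first): 1D B6 EE A8.
Big-endian stores the most-significant byte at the lowest address.
So the memory order matches the most-significant-first order: 1D B6 EE A8.

1D B6 EE A8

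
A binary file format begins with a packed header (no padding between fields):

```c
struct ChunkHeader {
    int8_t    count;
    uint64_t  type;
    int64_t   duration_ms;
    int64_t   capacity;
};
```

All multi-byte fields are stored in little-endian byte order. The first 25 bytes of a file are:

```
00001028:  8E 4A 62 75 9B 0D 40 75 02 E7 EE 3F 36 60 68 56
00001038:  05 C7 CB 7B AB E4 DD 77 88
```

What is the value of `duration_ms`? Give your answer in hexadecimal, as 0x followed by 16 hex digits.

0x05566860363FEEE7

`duration_ms` follows `count` (1 B), `type` (8 B), so it starts at offset 1 + 8 = 9 and occupies 8 bytes.
Bytes at offsets 9..16: E7 EE 3F 36 60 68 56 05.
In little-endian order the low byte comes first in memory.
Reassemble most-significant byte first: 05 56 68 60 36 3F EE E7 → 0x05566860363FEEE7.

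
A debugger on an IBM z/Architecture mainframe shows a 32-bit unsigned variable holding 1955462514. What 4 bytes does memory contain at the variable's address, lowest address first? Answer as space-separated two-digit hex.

1955462514 in hexadecimal, padded to 32 bits, is 0x748DFD72.
Split into bytes (most-significant first): 74 8D FD 72.
Big-endian stores the most-significant byte at the lowest address.
So the memory order matches the most-significant-first order: 74 8D FD 72.

74 8D FD 72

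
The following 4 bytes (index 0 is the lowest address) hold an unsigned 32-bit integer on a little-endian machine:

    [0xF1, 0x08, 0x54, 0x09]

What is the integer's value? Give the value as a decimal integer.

156502257

Little-endian stores the least-significant byte at the lowest address.
Reassemble most-significant byte first: 09 54 08 F1 → 0x095408F1.
0x095408F1 = 156502257.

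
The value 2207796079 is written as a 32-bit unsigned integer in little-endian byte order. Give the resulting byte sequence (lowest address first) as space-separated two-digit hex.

6F 4B 98 83

2207796079 in hexadecimal, padded to 32 bits, is 0x83984B6F.
Split into bytes (most-significant first): 83 98 4B 6F.
Little-endian stores the least-significant byte at the lowest address.
So at ascending addresses the bytes are 6F 4B 98 83.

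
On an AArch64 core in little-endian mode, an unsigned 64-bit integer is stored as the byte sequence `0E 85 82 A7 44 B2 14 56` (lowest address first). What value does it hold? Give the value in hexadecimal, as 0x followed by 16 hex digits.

Little-endian stores the least-significant byte at the lowest address.
Reassemble most-significant byte first: 56 14 B2 44 A7 82 85 0E → 0x5614B244A782850E.

0x5614B244A782850E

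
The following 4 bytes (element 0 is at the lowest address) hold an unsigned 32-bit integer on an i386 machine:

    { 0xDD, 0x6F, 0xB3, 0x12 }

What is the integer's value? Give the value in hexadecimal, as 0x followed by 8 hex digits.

Little-endian stores the least-significant byte at the lowest address.
Reassemble most-significant byte first: 12 B3 6F DD → 0x12B36FDD.

0x12B36FDD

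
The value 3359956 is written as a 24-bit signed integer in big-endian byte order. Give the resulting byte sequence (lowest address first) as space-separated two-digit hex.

3359956 in hexadecimal, padded to 24 bits, is 0x3344D4.
Split into bytes (most-significant first): 33 44 D4.
Big-endian stores the most-significant byte at the lowest address.
So the memory order matches the most-significant-first order: 33 44 D4.

33 44 D4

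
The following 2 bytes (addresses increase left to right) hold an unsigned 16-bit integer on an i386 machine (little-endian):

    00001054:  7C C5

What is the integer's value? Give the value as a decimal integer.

Little-endian: lowest address holds the least-significant byte.
Reassemble most-significant byte first: C5 7C → 0xC57C.
0xC57C = 50556.

50556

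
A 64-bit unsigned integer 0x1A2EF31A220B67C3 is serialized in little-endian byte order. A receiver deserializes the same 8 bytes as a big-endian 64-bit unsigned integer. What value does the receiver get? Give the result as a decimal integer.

14080235001106083354

Stored little-endian, the bytes at ascending addresses are C3 67 0B 22 1A F3 2E 1A.
Read back as big-endian, the last byte is least significant, giving 0xC3670B221AF32E1A.
0xC3670B221AF32E1A = 14080235001106083354.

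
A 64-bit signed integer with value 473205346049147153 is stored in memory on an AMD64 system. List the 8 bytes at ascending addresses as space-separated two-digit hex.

473205346049147153 in hexadecimal, padded to 64 bits, is 0x069129C14D134111.
Split into bytes (most-significant first): 06 91 29 C1 4D 13 41 11.
Little-endian: lowest address holds the least-significant byte.
So at ascending addresses the bytes are 11 41 13 4D C1 29 91 06.

11 41 13 4D C1 29 91 06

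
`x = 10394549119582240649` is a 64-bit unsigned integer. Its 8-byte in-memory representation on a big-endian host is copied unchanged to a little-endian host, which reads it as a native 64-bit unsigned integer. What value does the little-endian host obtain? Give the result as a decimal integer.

10394549119582240649 in 64-bit hexadecimal is 0x9040DB5A010C7F89.
Stored big-endian, the bytes at ascending addresses are 90 40 DB 5A 01 0C 7F 89.
Read back as little-endian, the first byte is least significant, giving 0x897F0C015ADB4090.
0x897F0C015ADB4090 = 9907650905197199504.

9907650905197199504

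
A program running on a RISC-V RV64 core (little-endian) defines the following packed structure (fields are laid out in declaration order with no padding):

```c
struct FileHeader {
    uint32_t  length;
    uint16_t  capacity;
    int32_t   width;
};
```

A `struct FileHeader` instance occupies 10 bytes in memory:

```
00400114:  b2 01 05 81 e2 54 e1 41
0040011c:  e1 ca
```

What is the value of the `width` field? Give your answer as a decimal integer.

-891207199

`width` follows `length` (4 B), `capacity` (2 B), so it starts at offset 4 + 2 = 6 and occupies 4 bytes.
Bytes at offsets 6..9: E1 41 E1 CA.
Little-endian: lowest address holds the least-significant byte.
Reassemble most-significant byte first: CA E1 41 E1 → 0xCAE141E1.
Top bit is set, so as a signed 32-bit value this is 0xCAE141E1 − 2^32 = -891207199.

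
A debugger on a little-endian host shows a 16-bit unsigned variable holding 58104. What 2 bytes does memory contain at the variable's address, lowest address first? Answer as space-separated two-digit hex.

F8 E2

58104 in hexadecimal, padded to 16 bits, is 0xE2F8.
Split into bytes (most-significant first): E2 F8.
Little-endian stores the least-significant byte at the lowest address.
So at ascending addresses the bytes are F8 E2.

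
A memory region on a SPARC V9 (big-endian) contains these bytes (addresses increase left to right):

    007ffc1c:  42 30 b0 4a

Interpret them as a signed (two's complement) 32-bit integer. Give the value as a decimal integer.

1110487114

Big-endian stores the most-significant byte at the lowest address.
The bytes are already most-significant first: 0x4230B04A.
0x4230B04A = 1110487114.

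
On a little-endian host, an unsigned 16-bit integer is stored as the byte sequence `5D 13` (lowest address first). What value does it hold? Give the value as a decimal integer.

Little-endian: lowest address holds the least-significant byte.
Reassemble most-significant byte first: 13 5D → 0x135D.
0x135D = 4957.

4957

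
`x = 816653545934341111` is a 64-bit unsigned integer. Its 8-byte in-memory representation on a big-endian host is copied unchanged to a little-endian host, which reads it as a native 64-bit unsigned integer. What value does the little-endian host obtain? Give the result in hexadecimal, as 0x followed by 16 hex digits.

0xF7C3FABD1256550B

816653545934341111 in 64-bit hexadecimal is 0x0B555612BDFAC3F7.
Stored big-endian, the bytes at ascending addresses are 0B 55 56 12 BD FA C3 F7.
Read back as little-endian, the first byte is least significant, giving 0xF7C3FABD1256550B.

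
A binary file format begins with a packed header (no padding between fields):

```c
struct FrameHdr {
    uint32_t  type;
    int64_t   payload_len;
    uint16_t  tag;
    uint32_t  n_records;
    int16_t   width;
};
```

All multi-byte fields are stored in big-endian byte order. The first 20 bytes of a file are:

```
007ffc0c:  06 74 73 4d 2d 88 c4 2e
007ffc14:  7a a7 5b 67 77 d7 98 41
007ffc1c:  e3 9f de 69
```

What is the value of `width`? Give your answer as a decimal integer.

-8599

`width` follows `type` (4 B), `payload_len` (8 B), `tag` (2 B), `n_records` (4 B), so it starts at offset 4 + 8 + 2 + 4 = 18 and occupies 2 bytes.
Bytes at offsets 18..19: DE 69.
Big-endian stores the most-significant byte at the lowest address.
The bytes are already most-significant first: 0xDE69.
Top bit is set, so as a signed 16-bit value this is 0xDE69 − 2^16 = -8599.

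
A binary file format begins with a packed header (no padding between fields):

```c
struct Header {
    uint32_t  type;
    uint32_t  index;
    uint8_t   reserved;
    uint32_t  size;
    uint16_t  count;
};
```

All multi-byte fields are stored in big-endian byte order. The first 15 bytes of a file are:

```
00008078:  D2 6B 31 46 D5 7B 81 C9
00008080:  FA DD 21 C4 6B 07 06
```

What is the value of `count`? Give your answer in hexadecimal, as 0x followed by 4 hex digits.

0x0706

`count` follows `type` (4 B), `index` (4 B), `reserved` (1 B), `size` (4 B), so it starts at offset 4 + 4 + 1 + 4 = 13 and occupies 2 bytes.
Bytes at offsets 13..14: 07 06.
Big-endian: lowest address holds the most-significant byte.
The bytes are already most-significant first: 0x0706.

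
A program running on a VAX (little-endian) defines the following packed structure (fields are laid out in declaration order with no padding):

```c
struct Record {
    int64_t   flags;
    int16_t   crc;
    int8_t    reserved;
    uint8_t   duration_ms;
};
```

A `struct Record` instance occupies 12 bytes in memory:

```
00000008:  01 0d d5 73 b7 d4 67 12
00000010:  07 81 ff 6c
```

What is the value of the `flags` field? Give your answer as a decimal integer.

`flags` is the first field, at byte offset 0, occupying 8 bytes.
Bytes at offsets 0..7: 01 0D D5 73 B7 D4 67 12.
Little-endian: lowest address holds the least-significant byte.
Reassemble most-significant byte first: 12 67 D4 B7 73 D5 0D 01 → 0x1267D4B773D50D01.
0x1267D4B773D50D01 = 1326262499671346433.

1326262499671346433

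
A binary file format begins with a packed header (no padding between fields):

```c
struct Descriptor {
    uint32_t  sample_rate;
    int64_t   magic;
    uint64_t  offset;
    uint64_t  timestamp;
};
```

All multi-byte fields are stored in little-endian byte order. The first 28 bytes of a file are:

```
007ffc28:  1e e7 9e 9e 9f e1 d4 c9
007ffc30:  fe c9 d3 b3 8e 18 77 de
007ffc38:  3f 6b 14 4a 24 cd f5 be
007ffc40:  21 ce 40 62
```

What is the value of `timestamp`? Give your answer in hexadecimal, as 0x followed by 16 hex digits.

`timestamp` follows `sample_rate` (4 B), `magic` (8 B), `offset` (8 B), so it starts at offset 4 + 8 + 8 = 20 and occupies 8 bytes.
Bytes at offsets 20..27: 24 CD F5 BE 21 CE 40 62.
Little-endian: lowest address holds the least-significant byte.
Reassemble most-significant byte first: 62 40 CE 21 BE F5 CD 24 → 0x6240CE21BEF5CD24.

0x6240CE21BEF5CD24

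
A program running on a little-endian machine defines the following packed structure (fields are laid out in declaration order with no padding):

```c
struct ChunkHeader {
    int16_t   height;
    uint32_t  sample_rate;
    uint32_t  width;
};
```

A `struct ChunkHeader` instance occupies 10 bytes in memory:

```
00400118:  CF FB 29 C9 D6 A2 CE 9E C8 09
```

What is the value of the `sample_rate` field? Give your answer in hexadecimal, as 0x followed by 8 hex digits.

`sample_rate` follows `height` (2 bytes), so it starts at byte offset 2 and occupies 4 bytes.
Bytes at offsets 2..5: 29 C9 D6 A2.
In little-endian order the low byte comes first in memory.
Reassemble most-significant byte first: A2 D6 C9 29 → 0xA2D6C929.

0xA2D6C929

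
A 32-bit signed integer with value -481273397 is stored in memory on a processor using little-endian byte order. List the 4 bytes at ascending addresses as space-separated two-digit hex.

Two's complement of -481273397 in 32 bits: 481273397 = 0x1CAFA635; invert → 0xE35059CA; add 1 → 0xE35059CB.
Split into bytes (most-significant first): E3 50 59 CB.
In little-endian order the low byte comes first in memory.
So at ascending addresses the bytes are CB 59 50 E3.

CB 59 50 E3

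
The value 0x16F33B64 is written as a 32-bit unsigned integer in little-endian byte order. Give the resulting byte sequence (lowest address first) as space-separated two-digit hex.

Split into bytes (most-significant first): 16 F3 3B 64.
Little-endian: lowest address holds the least-significant byte.
So at ascending addresses the bytes are 64 3B F3 16.

64 3B F3 16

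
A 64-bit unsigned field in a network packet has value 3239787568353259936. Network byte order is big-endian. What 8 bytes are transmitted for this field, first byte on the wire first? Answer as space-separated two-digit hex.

3239787568353259936 in hexadecimal, padded to 64 bits, is 0x2CF609A0D76C31A0.
Split into bytes (most-significant first): 2C F6 09 A0 D7 6C 31 A0.
Big-endian: lowest address holds the most-significant byte.
So the memory order matches the most-significant-first order: 2C F6 09 A0 D7 6C 31 A0.

2C F6 09 A0 D7 6C 31 A0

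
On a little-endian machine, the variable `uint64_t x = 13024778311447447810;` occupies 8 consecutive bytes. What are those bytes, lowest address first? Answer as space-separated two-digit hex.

02 89 09 B4 DD 4E C1 B4

13024778311447447810 in hexadecimal, padded to 64 bits, is 0xB4C14EDDB4098902.
Split into bytes (most-significant first): B4 C1 4E DD B4 09 89 02.
Little-endian: lowest address holds the least-significant byte.
So at ascending addresses the bytes are 02 89 09 B4 DD 4E C1 B4.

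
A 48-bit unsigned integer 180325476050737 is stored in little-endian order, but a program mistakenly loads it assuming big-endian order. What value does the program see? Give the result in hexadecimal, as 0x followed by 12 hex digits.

180325476050737 in 48-bit hexadecimal is 0xA4014BF1A731.
Stored little-endian, the bytes at ascending addresses are 31 A7 F1 4B 01 A4.
Read back as big-endian, the last byte is least significant, giving 0x31A7F14B01A4.

0x31A7F14B01A4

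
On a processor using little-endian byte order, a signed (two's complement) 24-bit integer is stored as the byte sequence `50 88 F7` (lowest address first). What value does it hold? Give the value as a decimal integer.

Little-endian: lowest address holds the least-significant byte.
Reassemble most-significant byte first: F7 88 50 → 0xF78850.
Top bit is set, so as a signed 24-bit value this is 0xF78850 − 2^24 = -554928.

-554928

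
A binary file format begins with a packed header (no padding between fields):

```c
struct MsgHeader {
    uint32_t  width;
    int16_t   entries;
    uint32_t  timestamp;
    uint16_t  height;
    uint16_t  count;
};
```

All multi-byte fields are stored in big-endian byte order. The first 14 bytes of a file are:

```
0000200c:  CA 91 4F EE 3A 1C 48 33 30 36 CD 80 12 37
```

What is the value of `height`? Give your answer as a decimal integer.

52608

`height` follows `width` (4 B), `entries` (2 B), `timestamp` (4 B), so it starts at offset 4 + 2 + 4 = 10 and occupies 2 bytes.
Bytes at offsets 10..11: CD 80.
Big-endian stores the most-significant byte at the lowest address.
The bytes are already most-significant first: 0xCD80.
0xCD80 = 52608.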